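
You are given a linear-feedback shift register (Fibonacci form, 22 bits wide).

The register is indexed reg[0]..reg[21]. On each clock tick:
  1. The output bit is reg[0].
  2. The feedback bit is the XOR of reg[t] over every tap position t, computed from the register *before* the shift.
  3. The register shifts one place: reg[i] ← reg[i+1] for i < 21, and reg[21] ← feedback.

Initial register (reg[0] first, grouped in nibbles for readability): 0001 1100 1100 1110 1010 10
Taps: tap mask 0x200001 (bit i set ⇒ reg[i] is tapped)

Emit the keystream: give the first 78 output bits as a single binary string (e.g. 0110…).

000111001100111010101000010111011101001100111110010110100111011101010001101100

step | reg (before) | out | fb
   0 | 0001110011001110101010 | 0 | 0
   1 | 0011100110011101010100 | 0 | 0
   2 | 0111001100111010101000 | 0 | 0
   3 | 1110011001110101010000 | 1 | 1
   4 | 1100110011101010100001 | 1 | 0
   5 | 1001100111010101000010 | 1 | 1
   6 | 0011001110101010000101 | 0 | 1
   7 | 0110011101010100001011 | 0 | 1
   8 | 1100111010101000010111 | 1 | 0
   9 | 1001110101010000101110 | 1 | 1
  10 | 0011101010100001011101 | 0 | 1
  11 | 0111010101000010111011 | 0 | 1
  12 | 1110101010000101110111 | 1 | 0
  13 | 1101010100001011101110 | 1 | 1
  14 | 1010101000010111011101 | 1 | 0
  15 | 0101010000101110111010 | 0 | 0
  16 | 1010100001011101110100 | 1 | 1
  17 | 0101000010111011101001 | 0 | 1
  18 | 1010000101110111010011 | 1 | 0
  19 | 0100001011101110100110 | 0 | 0
  20 | 1000010111011101001100 | 1 | 1
  21 | 0000101110111010011001 | 0 | 1
  22 | 0001011101110100110011 | 0 | 1
  23 | 0010111011101001100111 | 0 | 1
  24 | 0101110111010011001111 | 0 | 1
  25 | 1011101110100110011111 | 1 | 0
  26 | 0111011101001100111110 | 0 | 0
  27 | 1110111010011001111100 | 1 | 1
  28 | 1101110100110011111001 | 1 | 0
  29 | 1011101001100111110010 | 1 | 1
  30 | 0111010011001111100101 | 0 | 1
  31 | 1110100110011111001011 | 1 | 0
  32 | 1101001100111110010110 | 1 | 1
  33 | 1010011001111100101101 | 1 | 0
  34 | 0100110011111001011010 | 0 | 0
  35 | 1001100111110010110100 | 1 | 1
  36 | 0011001111100101101001 | 0 | 1
  37 | 0110011111001011010011 | 0 | 1
  38 | 1100111110010110100111 | 1 | 0
  39 | 1001111100101101001110 | 1 | 1
  40 | 0011111001011010011101 | 0 | 1
  41 | 0111110010110100111011 | 0 | 1
  42 | 1111100101101001110111 | 1 | 0
  43 | 1111001011010011101110 | 1 | 1
  44 | 1110010110100111011101 | 1 | 0
  45 | 1100101101001110111010 | 1 | 1
  46 | 1001011010011101110101 | 1 | 0
  47 | 0010110100111011101010 | 0 | 0
  48 | 0101101001110111010100 | 0 | 0
  49 | 1011010011101110101000 | 1 | 1
  50 | 0110100111011101010001 | 0 | 1
  51 | 1101001110111010100011 | 1 | 0
  52 | 1010011101110101000110 | 1 | 1
  53 | 0100111011101010001101 | 0 | 1
  54 | 1001110111010100011011 | 1 | 0
  55 | 0011101110101000110110 | 0 | 0
  56 | 0111011101010001101100 | 0 | 0
  57 | 1110111010100011011000 | 1 | 1
  58 | 1101110101000110110001 | 1 | 0
  59 | 1011101010001101100010 | 1 | 1
  60 | 0111010100011011000101 | 0 | 1
  61 | 1110101000110110001011 | 1 | 0
  62 | 1101010001101100010110 | 1 | 1
  63 | 1010100011011000101101 | 1 | 0
  64 | 0101000110110001011010 | 0 | 0
  65 | 1010001101100010110100 | 1 | 1
  66 | 0100011011000101101001 | 0 | 1
  67 | 1000110110001011010011 | 1 | 0
  68 | 0001101100010110100110 | 0 | 0
  69 | 0011011000101101001100 | 0 | 0
  70 | 0110110001011010011000 | 0 | 0
  71 | 1101100010110100110000 | 1 | 1
  72 | 1011000101101001100001 | 1 | 0
  73 | 0110001011010011000010 | 0 | 0
  74 | 1100010110100110000100 | 1 | 1
  75 | 1000101101001100001001 | 1 | 0
  76 | 0001011010011000010010 | 0 | 0
  77 | 0010110100110000100100 | 0 | 0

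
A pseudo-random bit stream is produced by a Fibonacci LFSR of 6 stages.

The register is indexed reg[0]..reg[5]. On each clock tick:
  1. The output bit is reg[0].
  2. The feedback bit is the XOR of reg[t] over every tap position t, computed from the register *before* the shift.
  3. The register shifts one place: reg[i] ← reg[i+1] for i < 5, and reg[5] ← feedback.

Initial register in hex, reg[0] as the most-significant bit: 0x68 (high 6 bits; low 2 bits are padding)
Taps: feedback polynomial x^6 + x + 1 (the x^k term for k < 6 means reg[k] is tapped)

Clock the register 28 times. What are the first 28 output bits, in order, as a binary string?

0110101011111100000100001100

step | reg (before) | out | fb
   0 | 011010 | 0 | 1
   1 | 110101 | 1 | 0
   2 | 101010 | 1 | 1
   3 | 010101 | 0 | 1
   4 | 101011 | 1 | 1
   5 | 010111 | 0 | 1
   6 | 101111 | 1 | 1
   7 | 011111 | 0 | 1
   8 | 111111 | 1 | 0
   9 | 111110 | 1 | 0
  10 | 111100 | 1 | 0
  11 | 111000 | 1 | 0
  12 | 110000 | 1 | 0
  13 | 100000 | 1 | 1
  14 | 000001 | 0 | 0
  15 | 000010 | 0 | 0
  16 | 000100 | 0 | 0
  17 | 001000 | 0 | 0
  18 | 010000 | 0 | 1
  19 | 100001 | 1 | 1
  20 | 000011 | 0 | 0
  21 | 000110 | 0 | 0
  22 | 001100 | 0 | 0
  23 | 011000 | 0 | 1
  24 | 110001 | 1 | 0
  25 | 100010 | 1 | 1
  26 | 000101 | 0 | 0
  27 | 001010 | 0 | 0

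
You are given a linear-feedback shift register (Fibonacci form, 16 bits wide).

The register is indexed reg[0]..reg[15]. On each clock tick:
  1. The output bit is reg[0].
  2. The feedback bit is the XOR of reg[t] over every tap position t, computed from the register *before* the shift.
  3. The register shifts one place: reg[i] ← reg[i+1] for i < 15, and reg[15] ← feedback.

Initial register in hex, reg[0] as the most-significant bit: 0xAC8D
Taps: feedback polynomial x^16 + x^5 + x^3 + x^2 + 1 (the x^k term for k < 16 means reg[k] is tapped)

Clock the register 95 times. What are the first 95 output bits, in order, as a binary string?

k : reg_k → out_k, fb_k
0: 1010110010001101 → 1, fb=1
1: 0101100100011011 → 0, fb=1
2: 1011001000110111 → 1, fb=1
3: 0110010001101111 → 0, fb=0
4: 1100100011011110 → 1, fb=1
5: 1001000110111101 → 1, fb=0
6: 0010001101111010 → 0, fb=1
7: 0100011011110101 → 0, fb=1
8: 1000110111101011 → 1, fb=0
9: 0001101111010110 → 0, fb=1
10: 0011011110101101 → 0, fb=1
11: 0110111101011011 → 0, fb=0
12: 1101111010110110 → 1, fb=1
13: 1011110101101101 → 1, fb=0
14: 0111101011011010 → 0, fb=0
15: 1111010110110100 → 1, fb=0
16: 1110101101101000 → 1, fb=0
17: 1101011011010000 → 1, fb=1
18: 1010110110100001 → 1, fb=1
19: 0101101101000011 → 0, fb=1
20: 1011011010000111 → 1, fb=0
21: 0110110100001110 → 0, fb=0
22: 1101101000011100 → 1, fb=0
23: 1011010000111000 → 1, fb=0
24: 0110100001110000 → 0, fb=1
25: 1101000011100001 → 1, fb=0
26: 1010000111000010 → 1, fb=0
27: 0100001110000100 → 0, fb=0
28: 1000011100001000 → 1, fb=0
29: 0000111000010000 → 0, fb=1
30: 0001110000100001 → 0, fb=0
31: 0011100001000010 → 0, fb=0
32: 0111000010000100 → 0, fb=0
33: 1110000100001000 → 1, fb=0
34: 1100001000010000 → 1, fb=1
35: 1000010000100001 → 1, fb=0
36: 0000100001000010 → 0, fb=0
37: 0001000010000100 → 0, fb=1
38: 0010000100001001 → 0, fb=1
39: 0100001000010011 → 0, fb=0
40: 1000010000100110 → 1, fb=0
41: 0000100001001100 → 0, fb=0
42: 0001000010011000 → 0, fb=1
43: 0010000100110001 → 0, fb=1
44: 0100001001100011 → 0, fb=0
45: 1000010011000110 → 1, fb=0
46: 0000100110001100 → 0, fb=0
47: 0001001100011000 → 0, fb=1
48: 0010011000110001 → 0, fb=0
49: 0100110001100010 → 0, fb=1
50: 1001100011000101 → 1, fb=0
51: 0011000110001010 → 0, fb=0
52: 0110001100010100 → 0, fb=1
53: 1100011000101001 → 1, fb=0
54: 1000110001010010 → 1, fb=0
55: 0001100010100100 → 0, fb=1
56: 0011000101001001 → 0, fb=0
57: 0110001010010010 → 0, fb=1
58: 1100010100100101 → 1, fb=0
59: 1000101001001010 → 1, fb=1
60: 0001010010010101 → 0, fb=0
61: 0010100100101010 → 0, fb=1
62: 0101001001010101 → 0, fb=1
63: 1010010010101011 → 1, fb=1
64: 0100100101010111 → 0, fb=0
65: 1001001010101110 → 1, fb=0
66: 0010010101011100 → 0, fb=0
67: 0100101010111000 → 0, fb=0
68: 1001010101110000 → 1, fb=1
69: 0010101011100001 → 0, fb=1
70: 0101010111000011 → 0, fb=0
71: 1010101110000110 → 1, fb=0
72: 0101011100001100 → 0, fb=0
73: 1010111000011000 → 1, fb=1
74: 0101110000110001 → 0, fb=0
75: 1011100001100010 → 1, fb=1
76: 0111000011000101 → 0, fb=0
77: 1110000110001010 → 1, fb=0
78: 1100001100010100 → 1, fb=1
79: 1000011000101001 → 1, fb=0
80: 0000110001010010 → 0, fb=1
81: 0001100010100101 → 0, fb=1
82: 0011000101001011 → 0, fb=0
83: 0110001010010110 → 0, fb=1
84: 1100010100101101 → 1, fb=0
85: 1000101001011010 → 1, fb=1
86: 0001010010110101 → 0, fb=0
87: 0010100101101010 → 0, fb=1
88: 0101001011010101 → 0, fb=1
89: 1010010110101011 → 1, fb=1
90: 0100101101010111 → 0, fb=0
91: 1001011010101110 → 1, fb=1
92: 0010110101011101 → 0, fb=0
93: 0101101010111010 → 0, fb=1
94: 1011010101110101 → 1, fb=0

10101100100011011110101101101000011100001000010000100110001100010100100101010111000011000101001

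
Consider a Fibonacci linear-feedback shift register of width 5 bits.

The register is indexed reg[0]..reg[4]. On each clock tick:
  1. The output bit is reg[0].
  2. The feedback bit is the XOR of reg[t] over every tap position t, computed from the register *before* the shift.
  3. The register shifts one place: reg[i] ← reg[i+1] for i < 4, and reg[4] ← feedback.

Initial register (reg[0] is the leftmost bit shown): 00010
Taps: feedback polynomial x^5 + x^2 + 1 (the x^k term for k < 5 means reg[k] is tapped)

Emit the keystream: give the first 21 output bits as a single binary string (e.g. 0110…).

000100101100111110001

step | reg (before) | out | fb
   0 | 00010 | 0 | 0
   1 | 00100 | 0 | 1
   2 | 01001 | 0 | 0
   3 | 10010 | 1 | 1
   4 | 00101 | 0 | 1
   5 | 01011 | 0 | 0
   6 | 10110 | 1 | 0
   7 | 01100 | 0 | 1
   8 | 11001 | 1 | 1
   9 | 10011 | 1 | 1
  10 | 00111 | 0 | 1
  11 | 01111 | 0 | 1
  12 | 11111 | 1 | 0
  13 | 11110 | 1 | 0
  14 | 11100 | 1 | 0
  15 | 11000 | 1 | 1
  16 | 10001 | 1 | 1
  17 | 00011 | 0 | 0
  18 | 00110 | 0 | 1
  19 | 01101 | 0 | 1
  20 | 11011 | 1 | 1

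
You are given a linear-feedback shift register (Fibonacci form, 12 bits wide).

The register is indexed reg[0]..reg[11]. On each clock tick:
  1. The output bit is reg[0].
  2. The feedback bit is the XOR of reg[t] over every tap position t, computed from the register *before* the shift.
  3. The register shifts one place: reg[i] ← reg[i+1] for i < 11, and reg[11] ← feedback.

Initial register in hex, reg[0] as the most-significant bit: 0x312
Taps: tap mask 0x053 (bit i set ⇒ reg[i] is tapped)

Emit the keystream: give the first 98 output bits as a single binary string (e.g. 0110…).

tick  register→output (feedback)
  0  001100010010→0 (0)
  1  011000100100→0 (0)
  2  110001001000→1 (0)
  3  100010010000→1 (0)
  4  000100100000→0 (1)
  5  001001000001→0 (0)
  6  010010000010→0 (0)
  7  100100000100→1 (1)
  8  001000001001→0 (0)
  9  010000010010→0 (1)
 10  100000100101→1 (0)
 11  000001001010→0 (0)
 12  000010010100→0 (1)
 13  000100101001→0 (1)
 14  001001010011→0 (0)
 15  010010100110→0 (1)
 16  100101001101→1 (1)
 17  001010011011→0 (1)
 18  010100110111→0 (0)
 19  101001101110→1 (0)
 20  010011011100→0 (0)
 21  100110111000→1 (1)
 22  001101110001→0 (1)
 23  011011100011→0 (1)
 24  110111000111→1 (1)
 25  101110001111→1 (0)
 26  011100011110→0 (1)
 27  111000111101→1 (1)
 28  110001111011→1 (1)
 29  100011110111→1 (1)
 30  000111101111→0 (0)
 31  001111011110→0 (1)
 32  011110111101→0 (1)
 33  111101111011→1 (1)
 34  111011110111→1 (0)
 35  110111101110→1 (0)
 36  101111011100→1 (0)
 37  011110111000→0 (1)
 38  111101110001→1 (1)
 39  111011100011→1 (0)
 40  110111000110→1 (1)
 41  101110001101→1 (0)
 42  011100011010→0 (1)
 43  111000110101→1 (1)
 44  110001101011→1 (1)
 45  100011010111→1 (0)
 46  000110101110→0 (0)
 47  001101011100→0 (0)
 48  011010111000→0 (1)
 49  110101110001→1 (1)
 50  101011100011→1 (1)
 51  010111000111→0 (0)
 52  101110001110→1 (0)
 53  011100011100→0 (1)
 54  111000111001→1 (1)
 55  110001110011→1 (1)
 56  100011100111→1 (1)
 57  000111001111→0 (1)
 58  001110011111→0 (1)
 59  011100111111→0 (0)
 60  111001111110→1 (1)
 61  110011111101→1 (0)
 62  100111111010→1 (1)
 63  001111110101→0 (0)
 64  011111101010→0 (1)
 65  111111010101→1 (1)
 66  111110101011→1 (0)
 67  111101010110→1 (0)
 68  111010101100→1 (0)
 69  110101011000→1 (0)
 70  101010110000→1 (1)
 71  010101100001→0 (0)
 72  101011000010→1 (0)
 73  010110000100→0 (0)
 74  101100001000→1 (1)
 75  011000010001→0 (1)
 76  110000100011→1 (1)
 77  100001000111→1 (1)
 78  000010001111→0 (1)
 79  000100011111→0 (0)
 80  001000111110→0 (1)
 81  010001111101→0 (0)
 82  100011111010→1 (1)
 83  000111110101→0 (0)
 84  001111101010→0 (0)
 85  011111010100→0 (0)
 86  111110101000→1 (0)
 87  111101010000→1 (0)
 88  111010100000→1 (0)
 89  110101000000→1 (0)
 90  101010000000→1 (0)
 91  010100000000→0 (1)
 92  101000000001→1 (1)
 93  010000000011→0 (1)
 94  100000000111→1 (1)
 95  000000001111→0 (0)
 96  000000011110→0 (0)
 97  000000111100→0 (1)

00110001001000001001010011011100011110111101110001101011100011100111111010101100001000111110101000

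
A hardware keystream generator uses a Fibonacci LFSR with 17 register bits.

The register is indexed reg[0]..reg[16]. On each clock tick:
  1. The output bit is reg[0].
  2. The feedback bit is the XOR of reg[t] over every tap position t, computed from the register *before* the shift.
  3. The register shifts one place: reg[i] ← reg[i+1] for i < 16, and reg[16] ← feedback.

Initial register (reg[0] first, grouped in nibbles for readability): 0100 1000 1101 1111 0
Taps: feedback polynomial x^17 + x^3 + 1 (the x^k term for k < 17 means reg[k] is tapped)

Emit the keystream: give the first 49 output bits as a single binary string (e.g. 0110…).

k : reg_k → out_k, fb_k
0: 01001000110111110 → 0, fb=0
1: 10010001101111100 → 1, fb=0
2: 00100011011111000 → 0, fb=0
3: 01000110111110000 → 0, fb=0
4: 10001101111100000 → 1, fb=1
5: 00011011111000001 → 0, fb=1
6: 00110111110000011 → 0, fb=1
7: 01101111100000111 → 0, fb=0
8: 11011111000001110 → 1, fb=0
9: 10111110000011100 → 1, fb=0
10: 01111100000111000 → 0, fb=1
11: 11111000001110001 → 1, fb=0
12: 11110000011100010 → 1, fb=0
13: 11100000111000100 → 1, fb=1
14: 11000001110001001 → 1, fb=1
15: 10000011100010011 → 1, fb=1
16: 00000111000100111 → 0, fb=0
17: 00001110001001110 → 0, fb=0
18: 00011100010011100 → 0, fb=1
19: 00111000100111001 → 0, fb=1
20: 01110001001110011 → 0, fb=1
21: 11100010011100111 → 1, fb=1
22: 11000100111001111 → 1, fb=1
23: 10001001110011111 → 1, fb=1
24: 00010011100111111 → 0, fb=1
25: 00100111001111111 → 0, fb=0
26: 01001110011111110 → 0, fb=0
27: 10011100111111100 → 1, fb=0
28: 00111001111111000 → 0, fb=1
29: 01110011111110001 → 0, fb=1
30: 11100111111100011 → 1, fb=1
31: 11001111111000111 → 1, fb=1
32: 10011111110001111 → 1, fb=0
33: 00111111100011110 → 0, fb=1
34: 01111111000111101 → 0, fb=1
35: 11111110001111011 → 1, fb=0
36: 11111100011110110 → 1, fb=0
37: 11111000111101100 → 1, fb=0
38: 11110001111011000 → 1, fb=0
39: 11100011110110000 → 1, fb=1
40: 11000111101100001 → 1, fb=1
41: 10001111011000011 → 1, fb=1
42: 00011110110000111 → 0, fb=1
43: 00111101100001111 → 0, fb=1
44: 01111011000011111 → 0, fb=1
45: 11110110000111111 → 1, fb=0
46: 11101100001111110 → 1, fb=1
47: 11011000011111101 → 1, fb=0
48: 10110000111111010 → 1, fb=0

0100100011011111000001110001001110011111110001111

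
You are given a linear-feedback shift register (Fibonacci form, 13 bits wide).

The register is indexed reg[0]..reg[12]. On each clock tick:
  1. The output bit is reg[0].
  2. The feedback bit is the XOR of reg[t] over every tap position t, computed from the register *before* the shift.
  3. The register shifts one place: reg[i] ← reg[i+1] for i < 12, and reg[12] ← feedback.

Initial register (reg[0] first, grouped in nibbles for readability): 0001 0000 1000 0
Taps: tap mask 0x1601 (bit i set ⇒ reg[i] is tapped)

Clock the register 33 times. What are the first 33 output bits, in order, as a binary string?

step | reg (before) | out | fb
   0 | 0001000010000 | 0 | 0
   1 | 0010000100000 | 0 | 0
   2 | 0100001000000 | 0 | 0
   3 | 1000010000000 | 1 | 1
   4 | 0000100000001 | 0 | 1
   5 | 0001000000011 | 0 | 1
   6 | 0010000000111 | 0 | 0
   7 | 0100000001110 | 0 | 0
   8 | 1000000011100 | 1 | 1
   9 | 0000000111001 | 0 | 0
  10 | 0000001110010 | 0 | 0
  11 | 0000011100100 | 0 | 1
  12 | 0000111001001 | 0 | 0
  13 | 0001110010010 | 0 | 0
  14 | 0011100100100 | 0 | 1
  15 | 0111001001001 | 0 | 0
  16 | 1110010010010 | 1 | 1
  17 | 1100100100101 | 1 | 1
  18 | 1001001001011 | 1 | 1
  19 | 0010010010111 | 0 | 0
  20 | 0100100101110 | 0 | 0
  21 | 1001001011100 | 1 | 1
  22 | 0010010111001 | 0 | 0
  23 | 0100101110010 | 0 | 0
  24 | 1001011100100 | 1 | 0
  25 | 0010111001000 | 0 | 1
  26 | 0101110010001 | 0 | 1
  27 | 1011100100011 | 1 | 0
  28 | 0111001000110 | 0 | 1
  29 | 1110010001101 | 1 | 0
  30 | 1100100011010 | 1 | 0
  31 | 1001000110100 | 1 | 0
  32 | 0010001101000 | 0 | 1

000100001000000011100100100101110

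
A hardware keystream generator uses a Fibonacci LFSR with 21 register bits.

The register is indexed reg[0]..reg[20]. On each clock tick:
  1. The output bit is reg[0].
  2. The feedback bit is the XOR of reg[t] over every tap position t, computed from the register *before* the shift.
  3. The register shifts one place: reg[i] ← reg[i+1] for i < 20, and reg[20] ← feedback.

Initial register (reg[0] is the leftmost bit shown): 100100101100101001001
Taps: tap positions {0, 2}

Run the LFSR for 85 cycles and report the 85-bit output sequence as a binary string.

1001001011001010010011101100111100011011101011111001101110101000100011111010100001010

tick  register→output (feedback)
  0  100100101100101001001→1 (1)
  1  001001011001010010011→0 (1)
  2  010010110010100100111→0 (0)
  3  100101100101001001110→1 (1)
  4  001011001010010011101→0 (1)
  5  010110010100100111011→0 (0)
  6  101100101001001110110→1 (0)
  7  011001010010011101100→0 (1)
  8  110010100100111011001→1 (1)
  9  100101001001110110011→1 (1)
 10  001010010011101100111→0 (1)
 11  010100100111011001111→0 (0)
 12  101001001110110011110→1 (0)
 13  010010011101100111100→0 (0)
 14  100100111011001111000→1 (1)
 15  001001110110011110001→0 (1)
 16  010011101100111100011→0 (0)
 17  100111011001111000110→1 (1)
 18  001110110011110001101→0 (1)
 19  011101100111100011011→0 (1)
 20  111011001111000110111→1 (0)
 21  110110011110001101110→1 (1)
 22  101100111100011011101→1 (0)
 23  011001111000110111010→0 (1)
 24  110011110001101110101→1 (1)
 25  100111100011011101011→1 (1)
 26  001111000110111010111→0 (1)
 27  011110001101110101111→0 (1)
 28  111100011011101011111→1 (0)
 29  111000110111010111110→1 (0)
 30  110001101110101111100→1 (1)
 31  100011011101011111001→1 (1)
 32  000110111010111110011→0 (0)
 33  001101110101111100110→0 (1)
 34  011011101011111001101→0 (1)
 35  110111010111110011011→1 (1)
 36  101110101111100110111→1 (0)
 37  011101011111001101110→0 (1)
 38  111010111110011011101→1 (0)
 39  110101111100110111010→1 (1)
 40  101011111001101110101→1 (0)
 41  010111110011011101010→0 (0)
 42  101111100110111010100→1 (0)
 43  011111001101110101000→0 (1)
 44  111110011011101010001→1 (0)
 45  111100110111010100010→1 (0)
 46  111001101110101000100→1 (0)
 47  110011011101010001000→1 (1)
 48  100110111010100010001→1 (1)
 49  001101110101000100011→0 (1)
 50  011011101010001000111→0 (1)
 51  110111010100010001111→1 (1)
 52  101110101000100011111→1 (0)
 53  011101010001000111110→0 (1)
 54  111010100010001111101→1 (0)
 55  110101000100011111010→1 (1)
 56  101010001000111110101→1 (0)
 57  010100010001111101010→0 (0)
 58  101000100011111010100→1 (0)
 59  010001000111110101000→0 (0)
 60  100010001111101010000→1 (1)
 61  000100011111010100001→0 (0)
 62  001000111110101000010→0 (1)
 63  010001111101010000101→0 (0)
 64  100011111010100001010→1 (1)
 65  000111110101000010101→0 (0)
 66  001111101010000101010→0 (1)
 67  011111010100001010101→0 (1)
 68  111110101000010101011→1 (0)
 69  111101010000101010110→1 (0)
 70  111010100001010101100→1 (0)
 71  110101000010101011000→1 (1)
 72  101010000101010110001→1 (0)
 73  010100001010101100010→0 (0)
 74  101000010101011000100→1 (0)
 75  010000101010110001000→0 (0)
 76  100001010101100010000→1 (1)
 77  000010101011000100001→0 (0)
 78  000101010110001000010→0 (0)
 79  001010101100010000100→0 (1)
 80  010101011000100001001→0 (0)
 81  101010110001000010010→1 (0)
 82  010101100010000100100→0 (0)
 83  101011000100001001000→1 (0)
 84  010110001000010010000→0 (0)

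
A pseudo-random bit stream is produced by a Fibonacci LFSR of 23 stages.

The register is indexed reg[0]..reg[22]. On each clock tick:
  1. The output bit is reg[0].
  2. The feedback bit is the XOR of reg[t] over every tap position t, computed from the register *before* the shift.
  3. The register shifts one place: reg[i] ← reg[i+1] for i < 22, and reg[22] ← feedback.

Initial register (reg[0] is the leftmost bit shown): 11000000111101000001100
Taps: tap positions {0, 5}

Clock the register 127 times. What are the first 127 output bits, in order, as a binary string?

step | reg (before) | out | fb
   0 | 11000000111101000001100 | 1 | 1
   1 | 10000001111010000011001 | 1 | 1
   2 | 00000011110100000110011 | 0 | 0
   3 | 00000111101000001100110 | 0 | 1
   4 | 00001111010000011001101 | 0 | 1
   5 | 00011110100000110011011 | 0 | 1
   6 | 00111101000001100110111 | 0 | 1
   7 | 01111010000011001101111 | 0 | 0
   8 | 11110100000110011011110 | 1 | 0
   9 | 11101000001100110111100 | 1 | 1
  10 | 11010000011001101111001 | 1 | 1
  11 | 10100000110011011110011 | 1 | 1
  12 | 01000001100110111100111 | 0 | 0
  13 | 10000011001101111001110 | 1 | 1
  14 | 00000110011011110011101 | 0 | 1
  15 | 00001100110111100111011 | 0 | 1
  16 | 00011001101111001110111 | 0 | 0
  17 | 00110011011110011101110 | 0 | 0
  18 | 01100110111100111011100 | 0 | 1
  19 | 11001101111001110111001 | 1 | 0
  20 | 10011011110011101110010 | 1 | 1
  21 | 00110111100111011100101 | 0 | 1
  22 | 01101111001110111001011 | 0 | 1
  23 | 11011110011101110010111 | 1 | 0
  24 | 10111100111011100101110 | 1 | 0
  25 | 01111001110111001011100 | 0 | 0
  26 | 11110011101110010111000 | 1 | 1
  27 | 11100111011100101110001 | 1 | 0
  28 | 11001110111001011100010 | 1 | 0
  29 | 10011101110010111000100 | 1 | 0
  30 | 00111011100101110001000 | 0 | 0
  31 | 01110111001011100010000 | 0 | 1
  32 | 11101110010111000100001 | 1 | 0
  33 | 11011100101110001000010 | 1 | 0
  34 | 10111001011100010000100 | 1 | 1
  35 | 01110010111000100001001 | 0 | 0
  36 | 11100101110001000010010 | 1 | 0
  37 | 11001011100010000100100 | 1 | 1
  38 | 10010111000100001001001 | 1 | 0
  39 | 00101110001000010010010 | 0 | 1
  40 | 01011100010000100100101 | 0 | 1
  41 | 10111000100001001001011 | 1 | 1
  42 | 01110001000010010010111 | 0 | 0
  43 | 11100010000100100101110 | 1 | 1
  44 | 11000100001001001011101 | 1 | 0
  45 | 10001000010010010111010 | 1 | 1
  46 | 00010000100100101110101 | 0 | 0
  47 | 00100001001001011101010 | 0 | 0
  48 | 01000010010010111010100 | 0 | 0
  49 | 10000100100101110101000 | 1 | 0
  50 | 00001001001011101010000 | 0 | 0
  51 | 00010010010111010100000 | 0 | 0
  52 | 00100100101110101000000 | 0 | 1
  53 | 01001001011101010000001 | 0 | 0
  54 | 10010010111010100000010 | 1 | 1
  55 | 00100101110101000000101 | 0 | 1
  56 | 01001011101010000001011 | 0 | 0
  57 | 10010111010100000010110 | 1 | 0
  58 | 00101110101000000101100 | 0 | 1
  59 | 01011101010000001011001 | 0 | 1
  60 | 10111010100000010110011 | 1 | 1
  61 | 01110101000000101100111 | 0 | 1
  62 | 11101010000001011001111 | 1 | 1
  63 | 11010100000010110011111 | 1 | 0
  64 | 10101000000101100111110 | 1 | 1
  65 | 01010000001011001111101 | 0 | 0
  66 | 10100000010110011111010 | 1 | 1
  67 | 01000000101100111110101 | 0 | 0
  68 | 10000001011001111101010 | 1 | 1
  69 | 00000010110011111010101 | 0 | 0
  70 | 00000101100111110101010 | 0 | 1
  71 | 00001011001111101010101 | 0 | 0
  72 | 00010110011111010101010 | 0 | 1
  73 | 00101100111110101010101 | 0 | 1
  74 | 01011001111101010101011 | 0 | 0
  75 | 10110011111010101010110 | 1 | 1
  76 | 01100111110101010101101 | 0 | 1
  77 | 11001111101010101011011 | 1 | 0
  78 | 10011111010101010110110 | 1 | 0
  79 | 00111110101010101101100 | 0 | 1
  80 | 01111101010101011011001 | 0 | 1
  81 | 11111010101010110110011 | 1 | 1
  82 | 11110101010101101100111 | 1 | 0
  83 | 11101010101011011001110 | 1 | 1
  84 | 11010101010110110011101 | 1 | 0
  85 | 10101010101101100111010 | 1 | 1
  86 | 01010101011011001110101 | 0 | 1
  87 | 10101010110110011101011 | 1 | 1
  88 | 01010101101100111010111 | 0 | 1
  89 | 10101011011001110101111 | 1 | 1
  90 | 01010110110011101011111 | 0 | 1
  91 | 10101101100111010111111 | 1 | 0
  92 | 01011011001110101111110 | 0 | 0
  93 | 10110110011101011111100 | 1 | 0
  94 | 01101100111010111111000 | 0 | 1
  95 | 11011001110101111110001 | 1 | 1
  96 | 10110011101011111100011 | 1 | 1
  97 | 01100111010111111000111 | 0 | 1
  98 | 11001110101111110001111 | 1 | 0
  99 | 10011101011111100011110 | 1 | 0
 100 | 00111010111111000111100 | 0 | 0
 101 | 01110101111110001111000 | 0 | 1
 102 | 11101011111100011110001 | 1 | 1
 103 | 11010111111000111100011 | 1 | 0
 104 | 10101111110001111000110 | 1 | 0
 105 | 01011111100011110001100 | 0 | 1
 106 | 10111111000111100011001 | 1 | 0
 107 | 01111110001111000110010 | 0 | 1
 108 | 11111100011110001100101 | 1 | 0
 109 | 11111000111100011001010 | 1 | 1
 110 | 11110001111000110010101 | 1 | 1
 111 | 11100011110001100101011 | 1 | 1
 112 | 11000111100011001010111 | 1 | 0
 113 | 10001111000110010101110 | 1 | 0
 114 | 00011110001100101011100 | 0 | 1
 115 | 00111100011001010111001 | 0 | 1
 116 | 01111000110010101110011 | 0 | 0
 117 | 11110001100101011100110 | 1 | 1
 118 | 11100011001010111001101 | 1 | 1
 119 | 11000110010101110011011 | 1 | 0
 120 | 10001100101011100110110 | 1 | 0
 121 | 00011001010111001101100 | 0 | 0
 122 | 00110010101110011011000 | 0 | 0
 123 | 01100101011100110110000 | 0 | 1
 124 | 11001010111001101100001 | 1 | 1
 125 | 10010101110011011000011 | 1 | 0
 126 | 00101011100110110000110 | 0 | 0

1100000011110100000110011011110011101110010111000100001001001011101010000001011001111101010101011011001110101111110001111000110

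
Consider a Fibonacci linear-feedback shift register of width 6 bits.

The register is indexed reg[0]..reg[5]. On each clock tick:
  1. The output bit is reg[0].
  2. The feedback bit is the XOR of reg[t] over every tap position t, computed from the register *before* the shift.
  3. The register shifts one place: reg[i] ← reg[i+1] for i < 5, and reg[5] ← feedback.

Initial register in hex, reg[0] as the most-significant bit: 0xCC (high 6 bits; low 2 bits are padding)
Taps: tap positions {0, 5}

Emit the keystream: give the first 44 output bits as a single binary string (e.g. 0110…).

tick  register→output (feedback)
  0  110011→1 (0)
  1  100110→1 (1)
  2  001101→0 (1)
  3  011011→0 (1)
  4  110111→1 (0)
  5  101110→1 (1)
  6  011101→0 (1)
  7  111011→1 (0)
  8  110110→1 (1)
  9  101101→1 (0)
 10  011010→0 (0)
 11  110100→1 (1)
 12  101001→1 (0)
 13  010010→0 (0)
 14  100100→1 (1)
 15  001001→0 (1)
 16  010011→0 (1)
 17  100111→1 (0)
 18  001110→0 (0)
 19  011100→0 (0)
 20  111000→1 (1)
 21  110001→1 (0)
 22  100010→1 (1)
 23  000101→0 (1)
 24  001011→0 (1)
 25  010111→0 (1)
 26  101111→1 (0)
 27  011110→0 (0)
 28  111100→1 (1)
 29  111001→1 (0)
 30  110010→1 (1)
 31  100101→1 (0)
 32  001010→0 (0)
 33  010100→0 (0)
 34  101000→1 (1)
 35  010001→0 (1)
 36  100011→1 (0)
 37  000110→0 (0)
 38  001100→0 (0)
 39  011000→0 (0)
 40  110000→1 (1)
 41  100001→1 (0)
 42  000010→0 (0)
 43  000100→0 (0)

11001101110110100100111000101111001010001100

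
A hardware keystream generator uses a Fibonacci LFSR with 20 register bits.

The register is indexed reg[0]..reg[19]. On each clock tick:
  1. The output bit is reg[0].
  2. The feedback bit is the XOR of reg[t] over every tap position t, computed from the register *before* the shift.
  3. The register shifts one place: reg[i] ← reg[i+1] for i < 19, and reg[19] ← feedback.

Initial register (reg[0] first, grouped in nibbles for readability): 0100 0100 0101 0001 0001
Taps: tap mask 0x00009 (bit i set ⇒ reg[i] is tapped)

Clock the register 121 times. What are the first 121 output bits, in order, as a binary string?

step | reg (before) | out | fb
   0 | 01000100010100010001 | 0 | 0
   1 | 10001000101000100010 | 1 | 1
   2 | 00010001010001000101 | 0 | 1
   3 | 00100010100010001011 | 0 | 0
   4 | 01000101000100010110 | 0 | 0
   5 | 10001010001000101100 | 1 | 1
   6 | 00010100010001011001 | 0 | 1
   7 | 00101000100010110011 | 0 | 0
   8 | 01010001000101100110 | 0 | 1
   9 | 10100010001011001101 | 1 | 1
  10 | 01000100010110011011 | 0 | 0
  11 | 10001000101100110110 | 1 | 1
  12 | 00010001011001101101 | 0 | 1
  13 | 00100010110011011011 | 0 | 0
  14 | 01000101100110110110 | 0 | 0
  15 | 10001011001101101100 | 1 | 1
  16 | 00010110011011011001 | 0 | 1
  17 | 00101100110110110011 | 0 | 0
  18 | 01011001101101100110 | 0 | 1
  19 | 10110011011011001101 | 1 | 0
  20 | 01100110110110011010 | 0 | 0
  21 | 11001101101100110100 | 1 | 1
  22 | 10011011011001101001 | 1 | 0
  23 | 00110110110011010010 | 0 | 1
  24 | 01101101100110100101 | 0 | 0
  25 | 11011011001101001010 | 1 | 0
  26 | 10110110011010010100 | 1 | 0
  27 | 01101100110100101000 | 0 | 0
  28 | 11011001101001010000 | 1 | 0
  29 | 10110011010010100000 | 1 | 0
  30 | 01100110100101000000 | 0 | 0
  31 | 11001101001010000000 | 1 | 1
  32 | 10011010010100000001 | 1 | 0
  33 | 00110100101000000010 | 0 | 1
  34 | 01101001010000000101 | 0 | 0
  35 | 11010010100000001010 | 1 | 0
  36 | 10100101000000010100 | 1 | 1
  37 | 01001010000000101001 | 0 | 0
  38 | 10010100000001010010 | 1 | 0
  39 | 00101000000010100100 | 0 | 0
  40 | 01010000000101001000 | 0 | 1
  41 | 10100000001010010001 | 1 | 1
  42 | 01000000010100100011 | 0 | 0
  43 | 10000000101001000110 | 1 | 1
  44 | 00000001010010001101 | 0 | 0
  45 | 00000010100100011010 | 0 | 0
  46 | 00000101001000110100 | 0 | 0
  47 | 00001010010001101000 | 0 | 0
  48 | 00010100100011010000 | 0 | 1
  49 | 00101001000110100001 | 0 | 0
  50 | 01010010001101000010 | 0 | 1
  51 | 10100100011010000101 | 1 | 1
  52 | 01001000110100001011 | 0 | 0
  53 | 10010001101000010110 | 1 | 0
  54 | 00100011010000101100 | 0 | 0
  55 | 01000110100001011000 | 0 | 0
  56 | 10001101000010110000 | 1 | 1
  57 | 00011010000101100001 | 0 | 1
  58 | 00110100001011000011 | 0 | 1
  59 | 01101000010110000111 | 0 | 0
  60 | 11010000101100001110 | 1 | 0
  61 | 10100001011000011100 | 1 | 1
  62 | 01000010110000111001 | 0 | 0
  63 | 10000101100001110010 | 1 | 1
  64 | 00001011000011100101 | 0 | 0
  65 | 00010110000111001010 | 0 | 1
  66 | 00101100001110010101 | 0 | 0
  67 | 01011000011100101010 | 0 | 1
  68 | 10110000111001010101 | 1 | 0
  69 | 01100001110010101010 | 0 | 0
  70 | 11000011100101010100 | 1 | 1
  71 | 10000111001010101001 | 1 | 1
  72 | 00001110010101010011 | 0 | 0
  73 | 00011100101010100110 | 0 | 1
  74 | 00111001010101001101 | 0 | 1
  75 | 01110010101010011011 | 0 | 1
  76 | 11100101010100110111 | 1 | 1
  77 | 11001010101001101111 | 1 | 1
  78 | 10010101010011011111 | 1 | 0
  79 | 00101010100110111110 | 0 | 0
  80 | 01010101001101111100 | 0 | 1
  81 | 10101010011011111001 | 1 | 1
  82 | 01010100110111110011 | 0 | 1
  83 | 10101001101111100111 | 1 | 1
  84 | 01010011011111001111 | 0 | 1
  85 | 10100110111110011111 | 1 | 1
  86 | 01001101111100111111 | 0 | 0
  87 | 10011011111001111110 | 1 | 0
  88 | 00110111110011111100 | 0 | 1
  89 | 01101111100111111001 | 0 | 0
  90 | 11011111001111110010 | 1 | 0
  91 | 10111110011111100100 | 1 | 0
  92 | 01111100111111001000 | 0 | 1
  93 | 11111001111110010001 | 1 | 0
  94 | 11110011111100100010 | 1 | 0
  95 | 11100111111001000100 | 1 | 1
  96 | 11001111110010001001 | 1 | 1
  97 | 10011111100100010011 | 1 | 0
  98 | 00111111001000100110 | 0 | 1
  99 | 01111110010001001101 | 0 | 1
 100 | 11111100100010011011 | 1 | 0
 101 | 11111001000100110110 | 1 | 0
 102 | 11110010001001101100 | 1 | 0
 103 | 11100100010011011000 | 1 | 1
 104 | 11001000100110110001 | 1 | 1
 105 | 10010001001101100011 | 1 | 0
 106 | 00100010011011000110 | 0 | 0
 107 | 01000100110110001100 | 0 | 0
 108 | 10001001101100011000 | 1 | 1
 109 | 00010011011000110001 | 0 | 1
 110 | 00100110110001100011 | 0 | 0
 111 | 01001101100011000110 | 0 | 0
 112 | 10011011000110001100 | 1 | 0
 113 | 00110110001100011000 | 0 | 1
 114 | 01101100011000110001 | 0 | 0
 115 | 11011000110001100010 | 1 | 0
 116 | 10110001100011000100 | 1 | 0
 117 | 01100011000110001000 | 0 | 0
 118 | 11000110001100010000 | 1 | 1
 119 | 10001100011000100001 | 1 | 1
 120 | 00011000110001000011 | 0 | 1

0100010001010001000101100110110110011010010100000001010010001101000010110000111001010101001101111100111111001000100110110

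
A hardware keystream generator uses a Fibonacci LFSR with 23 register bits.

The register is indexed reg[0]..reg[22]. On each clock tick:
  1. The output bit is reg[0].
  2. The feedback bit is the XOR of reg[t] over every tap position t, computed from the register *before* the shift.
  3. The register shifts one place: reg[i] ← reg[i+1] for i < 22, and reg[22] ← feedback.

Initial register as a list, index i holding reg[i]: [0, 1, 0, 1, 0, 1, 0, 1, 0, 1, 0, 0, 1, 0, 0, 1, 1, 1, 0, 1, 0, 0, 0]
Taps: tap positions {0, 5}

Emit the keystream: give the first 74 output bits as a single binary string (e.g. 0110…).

01010101010010011101000111111000111001111101110111001000001110001100100110

k : reg_k → out_k, fb_k
0: 01010101010010011101000 → 0, fb=1
1: 10101010100100111010001 → 1, fb=1
2: 01010101001001110100011 → 0, fb=1
3: 10101010010011101000111 → 1, fb=1
4: 01010100100111010001111 → 0, fb=1
5: 10101001001110100011111 → 1, fb=1
6: 01010010011101000111111 → 0, fb=0
7: 10100100111010001111110 → 1, fb=0
8: 01001001110100011111100 → 0, fb=0
9: 10010011101000111111000 → 1, fb=1
10: 00100111010001111110001 → 0, fb=1
11: 01001110100011111100011 → 0, fb=1
12: 10011101000111111000111 → 1, fb=0
13: 00111010001111110001110 → 0, fb=0
14: 01110100011111100011100 → 0, fb=1
15: 11101000111111000111001 → 1, fb=1
16: 11010001111110001110011 → 1, fb=1
17: 10100011111100011100111 → 1, fb=1
18: 01000111111000111001111 → 0, fb=1
19: 10001111110001110011111 → 1, fb=0
20: 00011111100011100111110 → 0, fb=1
21: 00111111000111001111101 → 0, fb=1
22: 01111110001110011111011 → 0, fb=1
23: 11111100011100111110111 → 1, fb=0
24: 11111000111001111101110 → 1, fb=1
25: 11110001110011111011101 → 1, fb=1
26: 11100011100111110111011 → 1, fb=1
27: 11000111001111101110111 → 1, fb=0
28: 10001110011111011101110 → 1, fb=0
29: 00011100111110111011100 → 0, fb=1
30: 00111001111101110111001 → 0, fb=0
31: 01110011111011101110010 → 0, fb=0
32: 11100111110111011100100 → 1, fb=0
33: 11001111101110111001000 → 1, fb=0
34: 10011111011101110010000 → 1, fb=0
35: 00111110111011100100000 → 0, fb=1
36: 01111101110111001000001 → 0, fb=1
37: 11111011101110010000011 → 1, fb=1
38: 11110111011100100000111 → 1, fb=0
39: 11101110111001000001110 → 1, fb=0
40: 11011101110010000011100 → 1, fb=0
41: 10111011100100000111000 → 1, fb=1
42: 01110111001000001110001 → 0, fb=1
43: 11101110010000011100011 → 1, fb=0
44: 11011100100000111000110 → 1, fb=0
45: 10111001000001110001100 → 1, fb=1
46: 01110010000011100011001 → 0, fb=0
47: 11100100000111000110010 → 1, fb=0
48: 11001000001110001100100 → 1, fb=1
49: 10010000011100011001001 → 1, fb=1
50: 00100000111000110010011 → 0, fb=0
51: 01000001110001100100110 → 0, fb=0
52: 10000011100011001001100 → 1, fb=1
53: 00000111000110010011001 → 0, fb=1
54: 00001110001100100110011 → 0, fb=1
55: 00011100011001001100111 → 0, fb=1
56: 00111000110010011001111 → 0, fb=0
57: 01110001100100110011110 → 0, fb=0
58: 11100011001001100111100 → 1, fb=1
59: 11000110010011001111001 → 1, fb=0
60: 10001100100110011110010 → 1, fb=0
61: 00011001001100111100100 → 0, fb=0
62: 00110010011001111001000 → 0, fb=0
63: 01100100110011110010000 → 0, fb=1
64: 11001001100111100100001 → 1, fb=1
65: 10010011001111001000011 → 1, fb=1
66: 00100110011110010000111 → 0, fb=1
67: 01001100111100100001111 → 0, fb=1
68: 10011001111001000011111 → 1, fb=1
69: 00110011110010000111111 → 0, fb=0
70: 01100111100100001111110 → 0, fb=1
71: 11001111001000011111101 → 1, fb=0
72: 10011110010000111111010 → 1, fb=0
73: 00111100100001111110100 → 0, fb=1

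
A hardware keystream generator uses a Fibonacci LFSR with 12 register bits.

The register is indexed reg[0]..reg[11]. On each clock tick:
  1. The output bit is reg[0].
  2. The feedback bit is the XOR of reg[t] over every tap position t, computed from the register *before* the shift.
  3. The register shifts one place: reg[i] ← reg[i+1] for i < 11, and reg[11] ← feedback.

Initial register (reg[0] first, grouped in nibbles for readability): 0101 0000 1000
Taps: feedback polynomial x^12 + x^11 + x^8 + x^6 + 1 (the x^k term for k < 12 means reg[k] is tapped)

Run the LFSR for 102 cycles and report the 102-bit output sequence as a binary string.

tick  register→output (feedback)
  0  010100001000→0 (1)
  1  101000010001→1 (0)
  2  010000100010→0 (1)
  3  100001000101→1 (0)
  4  000010001010→0 (1)
  5  000100010101→0 (1)
  6  001000101011→0 (1)
  7  010001010111→0 (1)
  8  100010101111→1 (0)
  9  000101011110→0 (1)
 10  001010111101→0 (1)
 11  010101111011→0 (1)
 12  101011110111→1 (1)
 13  010111101111→0 (1)
 14  101111011111→1 (1)
 15  011110111111→0 (1)
 16  111101111111→1 (0)
 17  111011111110→1 (1)
 18  110111111101→1 (0)
 19  101111111010→1 (1)
 20  011111110101→0 (0)
 21  111111101010→1 (1)
 22  111111010101→1 (0)
 23  111110101010→1 (1)
 24  111101010101→1 (0)
 25  111010101010→1 (1)
 26  110101010101→1 (0)
 27  101010101010→1 (1)
 28  010101010101→0 (1)
 29  101010101011→1 (0)
 30  010101010110→0 (0)
 31  101010101100→1 (1)
 32  010101011001→0 (0)
 33  101010110010→1 (0)
 34  010101100100→0 (1)
 35  101011001001→1 (1)
 36  010110010011→0 (1)
 37  101100100111→1 (1)
 38  011001001111→0 (0)
 39  110010011110→1 (0)
 40  100100111100→1 (1)
 41  001001111001→0 (1)
 42  010011110011→0 (0)
 43  100111100110→1 (0)
 44  001111001100→0 (1)
 45  011110011001→0 (0)
 46  111100110010→1 (0)
 47  111001100100→1 (0)
 48  110011001000→1 (0)
 49  100110010000→1 (1)
 50  001100100001→0 (0)
 51  011001000010→0 (0)
 52  110010000100→1 (1)
 53  100100001001→1 (1)
 54  001000010011→0 (1)
 55  010000100111→0 (0)
 56  100001001110→1 (0)
 57  000010011100→0 (1)
 58  000100111001→0 (1)
 59  001001110011→0 (0)
 60  010011100110→0 (1)
 61  100111001101→1 (1)
 62  001110011011→0 (0)
 63  011100110110→0 (1)
 64  111001101101→1 (0)
 65  110011011010→1 (0)
 66  100110110100→1 (0)
 67  001101101000→0 (0)
 68  011011010000→0 (0)
 69  110110100000→1 (0)
 70  101101000000→1 (1)
 71  011010000001→0 (1)
 72  110100000011→1 (0)
 73  101000000110→1 (1)
 74  010000001101→0 (0)
 75  100000011010→1 (0)
 76  000000110100→0 (1)
 77  000001101001→0 (1)
 78  000011010011→0 (1)
 79  000110100111→0 (0)
 80  001101001110→0 (1)
 81  011010011101→0 (0)
 82  110100111010→1 (1)
 83  101001110101→1 (1)
 84  010011101011→0 (1)
 85  100111010111→1 (0)
 86  001110101110→0 (0)
 87  011101011100→0 (1)
 88  111010111001→1 (0)
 89  110101110010→1 (0)
 90  101011100100→1 (0)
 91  010111001000→0 (1)
 92  101110010001→1 (0)
 93  011100100010→0 (1)
 94  111001000101→1 (0)
 95  110010001010→1 (0)
 96  100100010100→1 (1)
 97  001000101001→0 (1)
 98  010001010011→0 (1)
 99  100010100111→1 (1)
100  000101001111→0 (0)
101  001010011110→0 (1)

010100001000101011110111111101010101010110010011110011001000010011100110110100000011010011101011100100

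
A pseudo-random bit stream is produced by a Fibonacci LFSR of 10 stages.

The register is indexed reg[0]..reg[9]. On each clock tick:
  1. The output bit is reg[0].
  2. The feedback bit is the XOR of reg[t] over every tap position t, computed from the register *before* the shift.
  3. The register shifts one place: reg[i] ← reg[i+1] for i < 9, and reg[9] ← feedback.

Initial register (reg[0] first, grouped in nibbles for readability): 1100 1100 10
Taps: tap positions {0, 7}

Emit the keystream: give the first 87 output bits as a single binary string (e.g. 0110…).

110011001010011111010011100001000110110010001010011011110111010101110011001110111011100

tick  register→output (feedback)
  0  1100110010→1 (1)
  1  1001100101→1 (0)
  2  0011001010→0 (0)
  3  0110010100→0 (1)
  4  1100101001→1 (1)
  5  1001010011→1 (1)
  6  0010100111→0 (1)
  7  0101001111→0 (1)
  8  1010011111→1 (0)
  9  0100111110→0 (1)
 10  1001111101→1 (0)
 11  0011111010→0 (0)
 12  0111110100→0 (1)
 13  1111101001→1 (1)
 14  1111010011→1 (1)
 15  1110100111→1 (0)
 16  1101001110→1 (0)
 17  1010011100→1 (0)
 18  0100111000→0 (0)
 19  1001110000→1 (1)
 20  0011100001→0 (0)
 21  0111000010→0 (0)
 22  1110000100→1 (0)
 23  1100001000→1 (1)
 24  1000010001→1 (1)
 25  0000100011→0 (0)
 26  0001000110→0 (1)
 27  0010001101→0 (1)
 28  0100011011→0 (0)
 29  1000110110→1 (0)
 30  0001101100→0 (1)
 31  0011011001→0 (0)
 32  0110110010→0 (0)
 33  1101100100→1 (0)
 34  1011001000→1 (1)
 35  0110010001→0 (0)
 36  1100100010→1 (1)
 37  1001000101→1 (0)
 38  0010001010→0 (0)
 39  0100010100→0 (1)
 40  1000101001→1 (1)
 41  0001010011→0 (0)
 42  0010100110→0 (1)
 43  0101001101→0 (1)
 44  1010011011→1 (1)
 45  0100110111→0 (1)
 46  1001101111→1 (0)
 47  0011011110→0 (1)
 48  0110111101→0 (1)
 49  1101111011→1 (1)
 50  1011110111→1 (0)
 51  0111101110→0 (1)
 52  1111011101→1 (0)
 53  1110111010→1 (1)
 54  1101110101→1 (0)
 55  1011101010→1 (1)
 56  0111010101→0 (1)
 57  1110101011→1 (1)
 58  1101010111→1 (0)
 59  1010101110→1 (0)
 60  0101011100→0 (1)
 61  1010111001→1 (1)
 62  0101110011→0 (0)
 63  1011100110→1 (0)
 64  0111001100→0 (1)
 65  1110011001→1 (1)
 66  1100110011→1 (1)
 67  1001100111→1 (0)
 68  0011001110→0 (1)
 69  0110011101→0 (1)
 70  1100111011→1 (1)
 71  1001110111→1 (0)
 72  0011101110→0 (1)
 73  0111011101→0 (1)
 74  1110111011→1 (1)
 75  1101110111→1 (0)
 76  1011101110→1 (0)
 77  0111011100→0 (1)
 78  1110111001→1 (1)
 79  1101110011→1 (1)
 80  1011100111→1 (0)
 81  0111001110→0 (1)
 82  1110011101→1 (0)
 83  1100111010→1 (1)
 84  1001110101→1 (0)
 85  0011101010→0 (0)
 86  0111010100→0 (1)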